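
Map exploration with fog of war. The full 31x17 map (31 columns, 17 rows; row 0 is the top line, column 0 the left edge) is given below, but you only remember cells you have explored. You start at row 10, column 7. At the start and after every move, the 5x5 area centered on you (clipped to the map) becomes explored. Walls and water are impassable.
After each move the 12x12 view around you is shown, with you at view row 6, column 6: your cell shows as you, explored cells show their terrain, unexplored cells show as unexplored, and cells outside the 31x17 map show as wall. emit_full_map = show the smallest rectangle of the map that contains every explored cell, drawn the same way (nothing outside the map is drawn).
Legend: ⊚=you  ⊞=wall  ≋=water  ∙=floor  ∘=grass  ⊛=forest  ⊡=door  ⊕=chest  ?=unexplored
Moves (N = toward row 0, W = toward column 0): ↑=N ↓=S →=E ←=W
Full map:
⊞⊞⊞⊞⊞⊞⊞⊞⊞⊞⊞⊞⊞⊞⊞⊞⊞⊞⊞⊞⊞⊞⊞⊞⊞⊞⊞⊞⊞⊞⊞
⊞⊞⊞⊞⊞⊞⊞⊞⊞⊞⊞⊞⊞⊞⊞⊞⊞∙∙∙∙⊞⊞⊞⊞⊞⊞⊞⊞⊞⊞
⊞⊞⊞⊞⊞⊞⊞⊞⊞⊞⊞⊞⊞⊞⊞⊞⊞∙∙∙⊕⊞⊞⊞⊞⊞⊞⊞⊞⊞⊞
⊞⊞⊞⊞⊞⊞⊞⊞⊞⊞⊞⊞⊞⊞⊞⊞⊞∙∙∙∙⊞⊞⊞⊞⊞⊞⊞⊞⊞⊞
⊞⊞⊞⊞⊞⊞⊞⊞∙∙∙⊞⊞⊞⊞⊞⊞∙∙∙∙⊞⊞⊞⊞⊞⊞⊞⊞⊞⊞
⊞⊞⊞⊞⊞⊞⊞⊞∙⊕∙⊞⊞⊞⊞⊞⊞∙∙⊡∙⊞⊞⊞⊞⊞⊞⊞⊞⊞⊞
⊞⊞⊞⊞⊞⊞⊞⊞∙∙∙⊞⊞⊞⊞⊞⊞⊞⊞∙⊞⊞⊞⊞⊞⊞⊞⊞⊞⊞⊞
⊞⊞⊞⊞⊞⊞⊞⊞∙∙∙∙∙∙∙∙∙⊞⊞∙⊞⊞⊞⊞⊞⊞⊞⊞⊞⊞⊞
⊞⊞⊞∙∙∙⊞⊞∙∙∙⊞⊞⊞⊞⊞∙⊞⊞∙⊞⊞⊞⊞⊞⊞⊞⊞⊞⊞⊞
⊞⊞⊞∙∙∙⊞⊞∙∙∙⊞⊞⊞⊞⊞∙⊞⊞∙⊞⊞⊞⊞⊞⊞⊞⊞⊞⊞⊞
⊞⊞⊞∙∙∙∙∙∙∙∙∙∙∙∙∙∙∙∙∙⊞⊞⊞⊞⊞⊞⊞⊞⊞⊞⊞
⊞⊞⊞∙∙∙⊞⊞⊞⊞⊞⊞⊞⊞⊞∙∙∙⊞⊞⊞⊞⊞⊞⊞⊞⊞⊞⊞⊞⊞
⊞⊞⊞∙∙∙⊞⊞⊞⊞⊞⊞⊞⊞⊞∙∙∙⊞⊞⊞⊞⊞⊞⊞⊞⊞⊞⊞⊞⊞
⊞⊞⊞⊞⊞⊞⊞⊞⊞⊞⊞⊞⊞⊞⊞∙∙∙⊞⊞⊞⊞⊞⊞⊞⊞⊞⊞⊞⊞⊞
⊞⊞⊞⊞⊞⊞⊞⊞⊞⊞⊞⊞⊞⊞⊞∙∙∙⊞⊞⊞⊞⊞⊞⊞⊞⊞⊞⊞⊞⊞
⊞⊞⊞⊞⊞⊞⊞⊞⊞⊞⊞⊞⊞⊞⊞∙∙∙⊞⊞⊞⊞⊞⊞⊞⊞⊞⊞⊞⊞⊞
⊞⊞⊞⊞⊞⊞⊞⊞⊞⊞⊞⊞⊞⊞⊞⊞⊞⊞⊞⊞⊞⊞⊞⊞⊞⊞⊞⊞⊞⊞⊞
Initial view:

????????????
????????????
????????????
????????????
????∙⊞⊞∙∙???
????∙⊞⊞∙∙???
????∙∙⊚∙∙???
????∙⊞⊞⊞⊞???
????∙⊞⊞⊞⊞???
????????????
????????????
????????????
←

????????????
????????????
????????????
????????????
????∙∙⊞⊞∙∙??
????∙∙⊞⊞∙∙??
????∙∙⊚∙∙∙??
????∙∙⊞⊞⊞⊞??
????∙∙⊞⊞⊞⊞??
????????????
????????????
????????????

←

⊞???????????
⊞???????????
⊞???????????
⊞???????????
⊞???∙∙∙⊞⊞∙∙?
⊞???∙∙∙⊞⊞∙∙?
⊞???∙∙⊚∙∙∙∙?
⊞???∙∙∙⊞⊞⊞⊞?
⊞???∙∙∙⊞⊞⊞⊞?
⊞???????????
⊞???????????
⊞???????????

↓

⊞???????????
⊞???????????
⊞???????????
⊞???∙∙∙⊞⊞∙∙?
⊞???∙∙∙⊞⊞∙∙?
⊞???∙∙∙∙∙∙∙?
⊞???∙∙⊚⊞⊞⊞⊞?
⊞???∙∙∙⊞⊞⊞⊞?
⊞???⊞⊞⊞⊞⊞???
⊞???????????
⊞???????????
⊞???????????

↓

⊞???????????
⊞???????????
⊞???∙∙∙⊞⊞∙∙?
⊞???∙∙∙⊞⊞∙∙?
⊞???∙∙∙∙∙∙∙?
⊞???∙∙∙⊞⊞⊞⊞?
⊞???∙∙⊚⊞⊞⊞⊞?
⊞???⊞⊞⊞⊞⊞???
⊞???⊞⊞⊞⊞⊞???
⊞???????????
⊞???????????
⊞⊞⊞⊞⊞⊞⊞⊞⊞⊞⊞⊞

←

⊞⊞??????????
⊞⊞??????????
⊞⊞???∙∙∙⊞⊞∙∙
⊞⊞???∙∙∙⊞⊞∙∙
⊞⊞??⊞∙∙∙∙∙∙∙
⊞⊞??⊞∙∙∙⊞⊞⊞⊞
⊞⊞??⊞∙⊚∙⊞⊞⊞⊞
⊞⊞??⊞⊞⊞⊞⊞⊞??
⊞⊞??⊞⊞⊞⊞⊞⊞??
⊞⊞??????????
⊞⊞??????????
⊞⊞⊞⊞⊞⊞⊞⊞⊞⊞⊞⊞

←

⊞⊞⊞?????????
⊞⊞⊞?????????
⊞⊞⊞???∙∙∙⊞⊞∙
⊞⊞⊞???∙∙∙⊞⊞∙
⊞⊞⊞?⊞⊞∙∙∙∙∙∙
⊞⊞⊞?⊞⊞∙∙∙⊞⊞⊞
⊞⊞⊞?⊞⊞⊚∙∙⊞⊞⊞
⊞⊞⊞?⊞⊞⊞⊞⊞⊞⊞?
⊞⊞⊞?⊞⊞⊞⊞⊞⊞⊞?
⊞⊞⊞?????????
⊞⊞⊞?????????
⊞⊞⊞⊞⊞⊞⊞⊞⊞⊞⊞⊞

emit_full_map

??∙∙∙⊞⊞∙∙
??∙∙∙⊞⊞∙∙
⊞⊞∙∙∙∙∙∙∙
⊞⊞∙∙∙⊞⊞⊞⊞
⊞⊞⊚∙∙⊞⊞⊞⊞
⊞⊞⊞⊞⊞⊞⊞??
⊞⊞⊞⊞⊞⊞⊞??

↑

⊞⊞⊞?????????
⊞⊞⊞?????????
⊞⊞⊞?????????
⊞⊞⊞???∙∙∙⊞⊞∙
⊞⊞⊞?⊞⊞∙∙∙⊞⊞∙
⊞⊞⊞?⊞⊞∙∙∙∙∙∙
⊞⊞⊞?⊞⊞⊚∙∙⊞⊞⊞
⊞⊞⊞?⊞⊞∙∙∙⊞⊞⊞
⊞⊞⊞?⊞⊞⊞⊞⊞⊞⊞?
⊞⊞⊞?⊞⊞⊞⊞⊞⊞⊞?
⊞⊞⊞?????????
⊞⊞⊞?????????

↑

⊞⊞⊞?????????
⊞⊞⊞?????????
⊞⊞⊞?????????
⊞⊞⊞?????????
⊞⊞⊞?⊞⊞∙∙∙⊞⊞∙
⊞⊞⊞?⊞⊞∙∙∙⊞⊞∙
⊞⊞⊞?⊞⊞⊚∙∙∙∙∙
⊞⊞⊞?⊞⊞∙∙∙⊞⊞⊞
⊞⊞⊞?⊞⊞∙∙∙⊞⊞⊞
⊞⊞⊞?⊞⊞⊞⊞⊞⊞⊞?
⊞⊞⊞?⊞⊞⊞⊞⊞⊞⊞?
⊞⊞⊞?????????

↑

⊞⊞⊞?????????
⊞⊞⊞?????????
⊞⊞⊞?????????
⊞⊞⊞?????????
⊞⊞⊞?⊞⊞⊞⊞⊞???
⊞⊞⊞?⊞⊞∙∙∙⊞⊞∙
⊞⊞⊞?⊞⊞⊚∙∙⊞⊞∙
⊞⊞⊞?⊞⊞∙∙∙∙∙∙
⊞⊞⊞?⊞⊞∙∙∙⊞⊞⊞
⊞⊞⊞?⊞⊞∙∙∙⊞⊞⊞
⊞⊞⊞?⊞⊞⊞⊞⊞⊞⊞?
⊞⊞⊞?⊞⊞⊞⊞⊞⊞⊞?

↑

⊞⊞⊞?????????
⊞⊞⊞?????????
⊞⊞⊞?????????
⊞⊞⊞?????????
⊞⊞⊞?⊞⊞⊞⊞⊞???
⊞⊞⊞?⊞⊞⊞⊞⊞???
⊞⊞⊞?⊞⊞⊚∙∙⊞⊞∙
⊞⊞⊞?⊞⊞∙∙∙⊞⊞∙
⊞⊞⊞?⊞⊞∙∙∙∙∙∙
⊞⊞⊞?⊞⊞∙∙∙⊞⊞⊞
⊞⊞⊞?⊞⊞∙∙∙⊞⊞⊞
⊞⊞⊞?⊞⊞⊞⊞⊞⊞⊞?

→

⊞⊞??????????
⊞⊞??????????
⊞⊞??????????
⊞⊞??????????
⊞⊞?⊞⊞⊞⊞⊞⊞???
⊞⊞?⊞⊞⊞⊞⊞⊞???
⊞⊞?⊞⊞∙⊚∙⊞⊞∙∙
⊞⊞?⊞⊞∙∙∙⊞⊞∙∙
⊞⊞?⊞⊞∙∙∙∙∙∙∙
⊞⊞?⊞⊞∙∙∙⊞⊞⊞⊞
⊞⊞?⊞⊞∙∙∙⊞⊞⊞⊞
⊞⊞?⊞⊞⊞⊞⊞⊞⊞??

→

⊞???????????
⊞???????????
⊞???????????
⊞???????????
⊞?⊞⊞⊞⊞⊞⊞⊞???
⊞?⊞⊞⊞⊞⊞⊞⊞???
⊞?⊞⊞∙∙⊚⊞⊞∙∙?
⊞?⊞⊞∙∙∙⊞⊞∙∙?
⊞?⊞⊞∙∙∙∙∙∙∙?
⊞?⊞⊞∙∙∙⊞⊞⊞⊞?
⊞?⊞⊞∙∙∙⊞⊞⊞⊞?
⊞?⊞⊞⊞⊞⊞⊞⊞???

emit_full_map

⊞⊞⊞⊞⊞⊞⊞??
⊞⊞⊞⊞⊞⊞⊞??
⊞⊞∙∙⊚⊞⊞∙∙
⊞⊞∙∙∙⊞⊞∙∙
⊞⊞∙∙∙∙∙∙∙
⊞⊞∙∙∙⊞⊞⊞⊞
⊞⊞∙∙∙⊞⊞⊞⊞
⊞⊞⊞⊞⊞⊞⊞??
⊞⊞⊞⊞⊞⊞⊞??

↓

⊞???????????
⊞???????????
⊞???????????
⊞?⊞⊞⊞⊞⊞⊞⊞???
⊞?⊞⊞⊞⊞⊞⊞⊞???
⊞?⊞⊞∙∙∙⊞⊞∙∙?
⊞?⊞⊞∙∙⊚⊞⊞∙∙?
⊞?⊞⊞∙∙∙∙∙∙∙?
⊞?⊞⊞∙∙∙⊞⊞⊞⊞?
⊞?⊞⊞∙∙∙⊞⊞⊞⊞?
⊞?⊞⊞⊞⊞⊞⊞⊞???
⊞?⊞⊞⊞⊞⊞⊞⊞???

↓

⊞???????????
⊞???????????
⊞?⊞⊞⊞⊞⊞⊞⊞???
⊞?⊞⊞⊞⊞⊞⊞⊞???
⊞?⊞⊞∙∙∙⊞⊞∙∙?
⊞?⊞⊞∙∙∙⊞⊞∙∙?
⊞?⊞⊞∙∙⊚∙∙∙∙?
⊞?⊞⊞∙∙∙⊞⊞⊞⊞?
⊞?⊞⊞∙∙∙⊞⊞⊞⊞?
⊞?⊞⊞⊞⊞⊞⊞⊞???
⊞?⊞⊞⊞⊞⊞⊞⊞???
⊞???????????

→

????????????
????????????
?⊞⊞⊞⊞⊞⊞⊞????
?⊞⊞⊞⊞⊞⊞⊞????
?⊞⊞∙∙∙⊞⊞∙∙??
?⊞⊞∙∙∙⊞⊞∙∙??
?⊞⊞∙∙∙⊚∙∙∙??
?⊞⊞∙∙∙⊞⊞⊞⊞??
?⊞⊞∙∙∙⊞⊞⊞⊞??
?⊞⊞⊞⊞⊞⊞⊞????
?⊞⊞⊞⊞⊞⊞⊞????
????????????

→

????????????
????????????
⊞⊞⊞⊞⊞⊞⊞?????
⊞⊞⊞⊞⊞⊞⊞?????
⊞⊞∙∙∙⊞⊞∙∙???
⊞⊞∙∙∙⊞⊞∙∙???
⊞⊞∙∙∙∙⊚∙∙???
⊞⊞∙∙∙⊞⊞⊞⊞???
⊞⊞∙∙∙⊞⊞⊞⊞???
⊞⊞⊞⊞⊞⊞⊞?????
⊞⊞⊞⊞⊞⊞⊞?????
????????????

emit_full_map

⊞⊞⊞⊞⊞⊞⊞??
⊞⊞⊞⊞⊞⊞⊞??
⊞⊞∙∙∙⊞⊞∙∙
⊞⊞∙∙∙⊞⊞∙∙
⊞⊞∙∙∙∙⊚∙∙
⊞⊞∙∙∙⊞⊞⊞⊞
⊞⊞∙∙∙⊞⊞⊞⊞
⊞⊞⊞⊞⊞⊞⊞??
⊞⊞⊞⊞⊞⊞⊞??

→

????????????
????????????
⊞⊞⊞⊞⊞⊞??????
⊞⊞⊞⊞⊞⊞??????
⊞∙∙∙⊞⊞∙∙∙???
⊞∙∙∙⊞⊞∙∙∙???
⊞∙∙∙∙∙⊚∙∙???
⊞∙∙∙⊞⊞⊞⊞⊞???
⊞∙∙∙⊞⊞⊞⊞⊞???
⊞⊞⊞⊞⊞⊞??????
⊞⊞⊞⊞⊞⊞??????
????????????

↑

????????????
????????????
????????????
⊞⊞⊞⊞⊞⊞??????
⊞⊞⊞⊞⊞⊞∙∙∙???
⊞∙∙∙⊞⊞∙∙∙???
⊞∙∙∙⊞⊞⊚∙∙???
⊞∙∙∙∙∙∙∙∙???
⊞∙∙∙⊞⊞⊞⊞⊞???
⊞∙∙∙⊞⊞⊞⊞⊞???
⊞⊞⊞⊞⊞⊞??????
⊞⊞⊞⊞⊞⊞??????

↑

????????????
????????????
????????????
????????????
⊞⊞⊞⊞⊞⊞∙∙∙???
⊞⊞⊞⊞⊞⊞∙∙∙???
⊞∙∙∙⊞⊞⊚∙∙???
⊞∙∙∙⊞⊞∙∙∙???
⊞∙∙∙∙∙∙∙∙???
⊞∙∙∙⊞⊞⊞⊞⊞???
⊞∙∙∙⊞⊞⊞⊞⊞???
⊞⊞⊞⊞⊞⊞??????

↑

????????????
????????????
????????????
????????????
????⊞⊞∙⊕∙???
⊞⊞⊞⊞⊞⊞∙∙∙???
⊞⊞⊞⊞⊞⊞⊚∙∙???
⊞∙∙∙⊞⊞∙∙∙???
⊞∙∙∙⊞⊞∙∙∙???
⊞∙∙∙∙∙∙∙∙???
⊞∙∙∙⊞⊞⊞⊞⊞???
⊞∙∙∙⊞⊞⊞⊞⊞???

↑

????????????
????????????
????????????
????????????
????⊞⊞∙∙∙???
????⊞⊞∙⊕∙???
⊞⊞⊞⊞⊞⊞⊚∙∙???
⊞⊞⊞⊞⊞⊞∙∙∙???
⊞∙∙∙⊞⊞∙∙∙???
⊞∙∙∙⊞⊞∙∙∙???
⊞∙∙∙∙∙∙∙∙???
⊞∙∙∙⊞⊞⊞⊞⊞???

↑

⊞⊞⊞⊞⊞⊞⊞⊞⊞⊞⊞⊞
????????????
????????????
????????????
????⊞⊞⊞⊞⊞???
????⊞⊞∙∙∙???
????⊞⊞⊚⊕∙???
⊞⊞⊞⊞⊞⊞∙∙∙???
⊞⊞⊞⊞⊞⊞∙∙∙???
⊞∙∙∙⊞⊞∙∙∙???
⊞∙∙∙⊞⊞∙∙∙???
⊞∙∙∙∙∙∙∙∙???

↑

⊞⊞⊞⊞⊞⊞⊞⊞⊞⊞⊞⊞
⊞⊞⊞⊞⊞⊞⊞⊞⊞⊞⊞⊞
????????????
????????????
????⊞⊞⊞⊞⊞???
????⊞⊞⊞⊞⊞???
????⊞⊞⊚∙∙???
????⊞⊞∙⊕∙???
⊞⊞⊞⊞⊞⊞∙∙∙???
⊞⊞⊞⊞⊞⊞∙∙∙???
⊞∙∙∙⊞⊞∙∙∙???
⊞∙∙∙⊞⊞∙∙∙???

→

⊞⊞⊞⊞⊞⊞⊞⊞⊞⊞⊞⊞
⊞⊞⊞⊞⊞⊞⊞⊞⊞⊞⊞⊞
????????????
????????????
???⊞⊞⊞⊞⊞⊞???
???⊞⊞⊞⊞⊞⊞???
???⊞⊞∙⊚∙⊞???
???⊞⊞∙⊕∙⊞???
⊞⊞⊞⊞⊞∙∙∙⊞???
⊞⊞⊞⊞⊞∙∙∙????
∙∙∙⊞⊞∙∙∙????
∙∙∙⊞⊞∙∙∙????

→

⊞⊞⊞⊞⊞⊞⊞⊞⊞⊞⊞⊞
⊞⊞⊞⊞⊞⊞⊞⊞⊞⊞⊞⊞
????????????
????????????
??⊞⊞⊞⊞⊞⊞⊞???
??⊞⊞⊞⊞⊞⊞⊞???
??⊞⊞∙∙⊚⊞⊞???
??⊞⊞∙⊕∙⊞⊞???
⊞⊞⊞⊞∙∙∙⊞⊞???
⊞⊞⊞⊞∙∙∙?????
∙∙⊞⊞∙∙∙?????
∙∙⊞⊞∙∙∙?????

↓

⊞⊞⊞⊞⊞⊞⊞⊞⊞⊞⊞⊞
????????????
????????????
??⊞⊞⊞⊞⊞⊞⊞???
??⊞⊞⊞⊞⊞⊞⊞???
??⊞⊞∙∙∙⊞⊞???
??⊞⊞∙⊕⊚⊞⊞???
⊞⊞⊞⊞∙∙∙⊞⊞???
⊞⊞⊞⊞∙∙∙∙∙???
∙∙⊞⊞∙∙∙?????
∙∙⊞⊞∙∙∙?????
∙∙∙∙∙∙∙?????

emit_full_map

?????⊞⊞⊞⊞⊞⊞⊞
?????⊞⊞⊞⊞⊞⊞⊞
?????⊞⊞∙∙∙⊞⊞
?????⊞⊞∙⊕⊚⊞⊞
⊞⊞⊞⊞⊞⊞⊞∙∙∙⊞⊞
⊞⊞⊞⊞⊞⊞⊞∙∙∙∙∙
⊞⊞∙∙∙⊞⊞∙∙∙??
⊞⊞∙∙∙⊞⊞∙∙∙??
⊞⊞∙∙∙∙∙∙∙∙??
⊞⊞∙∙∙⊞⊞⊞⊞⊞??
⊞⊞∙∙∙⊞⊞⊞⊞⊞??
⊞⊞⊞⊞⊞⊞⊞?????
⊞⊞⊞⊞⊞⊞⊞?????


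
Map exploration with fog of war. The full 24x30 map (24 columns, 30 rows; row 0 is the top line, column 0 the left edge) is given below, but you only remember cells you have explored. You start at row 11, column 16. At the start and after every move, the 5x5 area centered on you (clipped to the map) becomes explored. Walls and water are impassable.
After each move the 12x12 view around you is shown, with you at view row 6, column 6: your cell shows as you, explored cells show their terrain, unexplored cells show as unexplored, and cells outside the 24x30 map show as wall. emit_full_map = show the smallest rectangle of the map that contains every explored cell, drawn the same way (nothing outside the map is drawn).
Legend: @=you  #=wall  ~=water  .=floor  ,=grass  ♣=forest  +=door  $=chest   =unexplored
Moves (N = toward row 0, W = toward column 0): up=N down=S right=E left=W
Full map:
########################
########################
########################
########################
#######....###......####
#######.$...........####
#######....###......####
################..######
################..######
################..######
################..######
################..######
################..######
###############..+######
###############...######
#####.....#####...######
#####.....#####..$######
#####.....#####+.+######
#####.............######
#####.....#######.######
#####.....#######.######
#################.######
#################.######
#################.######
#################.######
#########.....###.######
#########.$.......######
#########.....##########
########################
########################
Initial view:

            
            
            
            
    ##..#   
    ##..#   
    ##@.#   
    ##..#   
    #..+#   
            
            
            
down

            
            
            
    ##..#   
    ##..#   
    ##..#   
    ##@.#   
    #..+#   
    #...#   
            
            
            

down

            
            
    ##..#   
    ##..#   
    ##..#   
    ##..#   
    #.@+#   
    #...#   
    #...#   
            
            
            

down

            
    ##..#   
    ##..#   
    ##..#   
    ##..#   
    #..+#   
    #.@.#   
    #...#   
    #..$#   
            
            
            

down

    ##..#   
    ##..#   
    ##..#   
    ##..#   
    #..+#   
    #...#   
    #.@.#   
    #..$#   
    #+.+#   
            
            
            

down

    ##..#   
    ##..#   
    ##..#   
    #..+#   
    #...#   
    #...#   
    #.@$#   
    #+.+#   
    ....#   
            
            
            

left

     ##..#  
     ##..#  
     ##..#  
     #..+#  
    ##...#  
    ##...#  
    ##@.$#  
    ##+.+#  
    .....#  
            
            
            

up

     ##..#  
     ##..#  
     ##..#  
     ##..#  
    ##..+#  
    ##...#  
    ##@..#  
    ##..$#  
    ##+.+#  
    .....#  
            
            

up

            
     ##..#  
     ##..#  
     ##..#  
    ###..#  
    ##..+#  
    ##@..#  
    ##...#  
    ##..$#  
    ##+.+#  
    .....#  
            

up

            
            
     ##..#  
     ##..#  
    ###..#  
    ###..#  
    ##@.+#  
    ##...#  
    ##...#  
    ##..$#  
    ##+.+#  
    .....#  

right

            
            
    ##..#   
    ##..#   
   ###..#   
   ###..#   
   ##.@+#   
   ##...#   
   ##...#   
   ##..$#   
   ##+.+#   
   .....#   

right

            
            
   ##..#    
   ##..#    
  ###..##   
  ###..##   
  ##..@##   
  ##...##   
  ##...##   
  ##..$#    
  ##+.+#    
  .....#    

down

            
   ##..#    
   ##..#    
  ###..##   
  ###..##   
  ##..+##   
  ##..@##   
  ##...##   
  ##..$##   
  ##+.+#    
  .....#    
            

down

   ##..#    
   ##..#    
  ###..##   
  ###..##   
  ##..+##   
  ##...##   
  ##..@##   
  ##..$##   
  ##+.+##   
  .....#    
            
            

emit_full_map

 ##..# 
 ##..# 
###..##
###..##
##..+##
##...##
##..@##
##..$##
##+.+##
.....# 

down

   ##..#    
  ###..##   
  ###..##   
  ##..+##   
  ##...##   
  ##...##   
  ##..@##   
  ##+.+##   
  .....##   
            
            
            

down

  ###..##   
  ###..##   
  ##..+##   
  ##...##   
  ##...##   
  ##..$##   
  ##+.@##   
  .....##   
    ##.##   
            
            
            

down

  ###..##   
  ##..+##   
  ##...##   
  ##...##   
  ##..$##   
  ##+.+##   
  ....@##   
    ##.##   
    ##.##   
            
            
            

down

  ##..+##   
  ##...##   
  ##...##   
  ##..$##   
  ##+.+##   
  .....##   
    ##@##   
    ##.##   
    ##.##   
            
            
            

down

  ##...##   
  ##...##   
  ##..$##   
  ##+.+##   
  .....##   
    ##.##   
    ##@##   
    ##.##   
    ##.##   
            
            
            

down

  ##...##   
  ##..$##   
  ##+.+##   
  .....##   
    ##.##   
    ##.##   
    ##@##   
    ##.##   
    ##.##   
            
            
            

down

  ##..$##   
  ##+.+##   
  .....##   
    ##.##   
    ##.##   
    ##.##   
    ##@##   
    ##.##   
    ##.##   
            
            
            

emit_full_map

 ##..# 
 ##..# 
###..##
###..##
##..+##
##...##
##...##
##..$##
##+.+##
.....##
  ##.##
  ##.##
  ##.##
  ##@##
  ##.##
  ##.##

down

  ##+.+##   
  .....##   
    ##.##   
    ##.##   
    ##.##   
    ##.##   
    ##@##   
    ##.##   
    ##.##   
            
            
            

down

  .....##   
    ##.##   
    ##.##   
    ##.##   
    ##.##   
    ##.##   
    ##@##   
    ##.##   
    ...##   
            
            
            

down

    ##.##   
    ##.##   
    ##.##   
    ##.##   
    ##.##   
    ##.##   
    ##@##   
    ...##   
    #####   
            
            
############

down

    ##.##   
    ##.##   
    ##.##   
    ##.##   
    ##.##   
    ##.##   
    ..@##   
    #####   
    #####   
            
############
############

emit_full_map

 ##..# 
 ##..# 
###..##
###..##
##..+##
##...##
##...##
##..$##
##+.+##
.....##
  ##.##
  ##.##
  ##.##
  ##.##
  ##.##
  ##.##
  ##.##
  ..@##
  #####
  #####

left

     ##.##  
     ##.##  
     ##.##  
     ##.##  
    ###.##  
    ###.##  
    ..@.##  
    ######  
    ######  
            
############
############

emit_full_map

 ##..# 
 ##..# 
###..##
###..##
##..+##
##...##
##...##
##..$##
##+.+##
.....##
  ##.##
  ##.##
  ##.##
  ##.##
  ##.##
 ###.##
 ###.##
 ..@.##
 ######
 ######


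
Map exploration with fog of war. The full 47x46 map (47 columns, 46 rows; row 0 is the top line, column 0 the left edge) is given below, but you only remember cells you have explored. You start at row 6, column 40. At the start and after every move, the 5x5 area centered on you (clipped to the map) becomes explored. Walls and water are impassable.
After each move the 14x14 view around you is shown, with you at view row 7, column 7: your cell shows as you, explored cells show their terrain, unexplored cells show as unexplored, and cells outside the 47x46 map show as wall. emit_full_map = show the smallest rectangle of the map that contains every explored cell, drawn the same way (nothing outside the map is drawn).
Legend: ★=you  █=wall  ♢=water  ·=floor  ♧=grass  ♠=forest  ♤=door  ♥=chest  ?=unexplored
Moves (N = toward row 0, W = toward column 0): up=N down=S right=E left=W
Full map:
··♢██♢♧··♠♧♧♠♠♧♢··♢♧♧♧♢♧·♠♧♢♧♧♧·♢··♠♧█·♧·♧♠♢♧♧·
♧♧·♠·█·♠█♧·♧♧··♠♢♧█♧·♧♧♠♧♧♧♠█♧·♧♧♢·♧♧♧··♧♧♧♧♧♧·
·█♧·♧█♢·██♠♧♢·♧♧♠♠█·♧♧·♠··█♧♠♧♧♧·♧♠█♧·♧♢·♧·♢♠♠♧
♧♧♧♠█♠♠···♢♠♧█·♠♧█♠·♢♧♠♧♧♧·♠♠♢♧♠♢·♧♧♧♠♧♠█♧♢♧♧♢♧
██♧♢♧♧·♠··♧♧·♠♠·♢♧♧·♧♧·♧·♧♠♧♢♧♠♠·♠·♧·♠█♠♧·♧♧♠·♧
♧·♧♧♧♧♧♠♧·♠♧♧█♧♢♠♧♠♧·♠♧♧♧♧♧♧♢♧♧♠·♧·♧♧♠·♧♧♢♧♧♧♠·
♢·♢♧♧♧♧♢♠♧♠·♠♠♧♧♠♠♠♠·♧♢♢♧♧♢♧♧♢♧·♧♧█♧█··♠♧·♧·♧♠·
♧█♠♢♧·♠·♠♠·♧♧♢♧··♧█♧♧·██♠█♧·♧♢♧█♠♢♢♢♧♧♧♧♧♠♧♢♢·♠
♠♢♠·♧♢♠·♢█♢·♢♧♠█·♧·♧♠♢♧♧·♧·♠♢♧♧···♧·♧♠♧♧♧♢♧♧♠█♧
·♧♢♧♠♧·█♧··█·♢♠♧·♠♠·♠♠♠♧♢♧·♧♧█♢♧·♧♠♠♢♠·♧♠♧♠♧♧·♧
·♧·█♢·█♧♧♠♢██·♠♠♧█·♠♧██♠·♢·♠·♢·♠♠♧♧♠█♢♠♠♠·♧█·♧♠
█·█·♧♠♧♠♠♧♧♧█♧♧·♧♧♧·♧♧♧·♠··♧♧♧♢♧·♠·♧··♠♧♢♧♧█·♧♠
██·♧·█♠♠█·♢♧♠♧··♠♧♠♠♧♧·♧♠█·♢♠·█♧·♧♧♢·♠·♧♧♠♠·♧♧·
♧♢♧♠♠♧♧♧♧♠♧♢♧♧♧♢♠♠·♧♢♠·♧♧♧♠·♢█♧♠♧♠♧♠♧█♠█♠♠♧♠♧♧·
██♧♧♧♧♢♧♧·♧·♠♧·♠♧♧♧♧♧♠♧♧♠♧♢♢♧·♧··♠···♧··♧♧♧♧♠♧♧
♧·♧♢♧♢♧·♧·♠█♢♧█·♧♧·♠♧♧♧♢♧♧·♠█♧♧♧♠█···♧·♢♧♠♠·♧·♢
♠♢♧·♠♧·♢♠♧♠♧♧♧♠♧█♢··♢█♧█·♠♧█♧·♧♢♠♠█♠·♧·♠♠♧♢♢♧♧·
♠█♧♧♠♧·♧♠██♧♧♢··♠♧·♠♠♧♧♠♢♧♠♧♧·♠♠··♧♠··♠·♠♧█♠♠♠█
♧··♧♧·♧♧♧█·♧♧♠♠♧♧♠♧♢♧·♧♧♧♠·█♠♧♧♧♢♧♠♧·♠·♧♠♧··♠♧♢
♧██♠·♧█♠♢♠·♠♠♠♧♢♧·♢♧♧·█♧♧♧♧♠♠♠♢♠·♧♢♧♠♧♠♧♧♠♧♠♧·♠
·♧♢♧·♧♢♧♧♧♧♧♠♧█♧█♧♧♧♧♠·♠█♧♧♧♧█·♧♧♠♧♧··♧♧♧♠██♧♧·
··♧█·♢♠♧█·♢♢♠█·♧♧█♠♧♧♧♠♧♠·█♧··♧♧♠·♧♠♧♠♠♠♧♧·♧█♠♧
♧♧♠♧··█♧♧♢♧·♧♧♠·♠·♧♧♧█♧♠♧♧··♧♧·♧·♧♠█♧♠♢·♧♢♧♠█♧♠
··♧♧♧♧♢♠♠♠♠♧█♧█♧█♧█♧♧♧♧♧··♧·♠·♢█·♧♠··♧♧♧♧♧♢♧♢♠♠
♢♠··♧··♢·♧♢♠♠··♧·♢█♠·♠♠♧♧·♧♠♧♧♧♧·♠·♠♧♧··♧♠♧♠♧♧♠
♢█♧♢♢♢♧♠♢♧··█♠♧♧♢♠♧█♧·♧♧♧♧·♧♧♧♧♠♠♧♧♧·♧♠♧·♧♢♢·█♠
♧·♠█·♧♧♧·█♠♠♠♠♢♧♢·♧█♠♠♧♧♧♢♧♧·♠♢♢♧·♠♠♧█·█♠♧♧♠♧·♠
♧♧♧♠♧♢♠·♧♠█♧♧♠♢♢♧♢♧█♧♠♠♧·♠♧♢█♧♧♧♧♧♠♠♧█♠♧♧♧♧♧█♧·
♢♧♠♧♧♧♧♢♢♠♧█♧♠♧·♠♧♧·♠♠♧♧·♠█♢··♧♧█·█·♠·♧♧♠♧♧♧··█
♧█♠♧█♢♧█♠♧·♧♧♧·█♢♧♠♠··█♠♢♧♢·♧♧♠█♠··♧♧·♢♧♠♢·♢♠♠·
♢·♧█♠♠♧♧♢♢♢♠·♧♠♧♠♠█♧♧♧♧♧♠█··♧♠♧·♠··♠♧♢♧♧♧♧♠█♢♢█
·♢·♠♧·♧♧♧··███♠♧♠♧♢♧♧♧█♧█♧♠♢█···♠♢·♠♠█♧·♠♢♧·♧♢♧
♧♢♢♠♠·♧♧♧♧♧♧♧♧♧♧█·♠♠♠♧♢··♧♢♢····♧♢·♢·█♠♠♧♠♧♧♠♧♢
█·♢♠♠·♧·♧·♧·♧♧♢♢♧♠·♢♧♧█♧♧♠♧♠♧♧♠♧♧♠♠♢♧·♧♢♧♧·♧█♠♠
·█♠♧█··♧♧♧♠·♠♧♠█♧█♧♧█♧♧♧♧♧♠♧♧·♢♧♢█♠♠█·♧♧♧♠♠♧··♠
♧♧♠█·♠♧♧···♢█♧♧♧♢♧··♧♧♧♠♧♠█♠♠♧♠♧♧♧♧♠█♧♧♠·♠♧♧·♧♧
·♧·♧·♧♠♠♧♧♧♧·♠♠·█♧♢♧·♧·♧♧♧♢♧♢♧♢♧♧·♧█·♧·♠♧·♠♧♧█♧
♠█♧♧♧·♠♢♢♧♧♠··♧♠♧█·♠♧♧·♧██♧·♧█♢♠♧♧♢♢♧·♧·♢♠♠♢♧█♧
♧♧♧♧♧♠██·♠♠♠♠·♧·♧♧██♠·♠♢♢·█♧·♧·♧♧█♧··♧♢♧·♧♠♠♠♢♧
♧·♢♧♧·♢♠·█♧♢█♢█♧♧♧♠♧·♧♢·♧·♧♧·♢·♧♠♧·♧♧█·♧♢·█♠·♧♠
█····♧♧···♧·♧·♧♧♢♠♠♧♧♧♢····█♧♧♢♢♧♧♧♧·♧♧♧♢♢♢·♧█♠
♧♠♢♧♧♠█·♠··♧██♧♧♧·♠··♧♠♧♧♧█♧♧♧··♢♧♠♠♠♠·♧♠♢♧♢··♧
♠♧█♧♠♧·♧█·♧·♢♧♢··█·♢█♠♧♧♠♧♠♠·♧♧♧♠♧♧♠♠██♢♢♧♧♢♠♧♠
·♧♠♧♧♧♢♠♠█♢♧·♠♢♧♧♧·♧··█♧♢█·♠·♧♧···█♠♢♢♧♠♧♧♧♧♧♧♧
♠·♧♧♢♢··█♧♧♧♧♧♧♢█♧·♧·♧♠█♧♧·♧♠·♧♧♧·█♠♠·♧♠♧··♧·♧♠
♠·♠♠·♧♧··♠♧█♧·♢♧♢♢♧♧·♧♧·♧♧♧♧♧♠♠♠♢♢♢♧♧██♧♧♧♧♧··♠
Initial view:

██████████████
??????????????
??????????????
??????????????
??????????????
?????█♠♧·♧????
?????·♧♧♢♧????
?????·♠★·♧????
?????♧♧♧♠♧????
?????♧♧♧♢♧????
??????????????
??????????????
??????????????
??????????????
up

██████████████
██████████████
??????????????
??????????????
??????????????
?????♧♠█♧♢????
?????█♠♧·♧????
?????·♧★♢♧????
?????·♠♧·♧????
?????♧♧♧♠♧????
?????♧♧♧♢♧????
??????????????
??????????????
??????????????

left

██████████████
██████████████
??????????????
??????????????
??????????????
?????♠♧♠█♧♢???
?????♠█♠♧·♧???
?????♠·★♧♢♧???
?????··♠♧·♧???
?????♧♧♧♧♠♧???
??????♧♧♧♢♧???
??????????????
??????????????
??????????????

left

██████████████
██████████████
??????????????
??????????????
??????????????
?????♧♠♧♠█♧♢??
?????·♠█♠♧·♧??
?????♧♠★♧♧♢♧??
?????█··♠♧·♧??
?????♧♧♧♧♧♠♧??
???????♧♧♧♢♧??
??????????????
??????????????
??????????????

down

██████████████
??????????????
??????????????
??????????????
?????♧♠♧♠█♧♢??
?????·♠█♠♧·♧??
?????♧♠·♧♧♢♧??
?????█·★♠♧·♧??
?????♧♧♧♧♧♠♧??
?????♧♠♧♧♧♢♧??
??????????????
??????????????
??????????????
??????????????

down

??????????????
??????????????
??????????????
?????♧♠♧♠█♧♢??
?????·♠█♠♧·♧??
?????♧♠·♧♧♢♧??
?????█··♠♧·♧??
?????♧♧★♧♧♠♧??
?????♧♠♧♧♧♢♧??
?????♢♠·♧♠????
??????????????
??????????????
??????????????
??????????????

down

??????????????
??????????????
?????♧♠♧♠█♧♢??
?????·♠█♠♧·♧??
?????♧♠·♧♧♢♧??
?????█··♠♧·♧??
?????♧♧♧♧♧♠♧??
?????♧♠★♧♧♢♧??
?????♢♠·♧♠????
?????█♢♠♠♠????
??????????????
??????????????
??????????????
??????????????

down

??????????????
?????♧♠♧♠█♧♢??
?????·♠█♠♧·♧??
?????♧♠·♧♧♢♧??
?????█··♠♧·♧??
?????♧♧♧♧♧♠♧??
?????♧♠♧♧♧♢♧??
?????♢♠★♧♠????
?????█♢♠♠♠????
?????··♠♧♢????
??????????????
??????????????
??????????????
??????????????

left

??????????????
??????♧♠♧♠█♧♢?
??????·♠█♠♧·♧?
??????♧♠·♧♧♢♧?
??????█··♠♧·♧?
?????♢♧♧♧♧♧♠♧?
?????·♧♠♧♧♧♢♧?
?????♠♢★·♧♠???
?????♠█♢♠♠♠???
?????♧··♠♧♢???
??????????????
??????????????
??????????????
??????????????

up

??????????????
??????????????
??????♧♠♧♠█♧♢?
??????·♠█♠♧·♧?
??????♧♠·♧♧♢♧?
?????♧█··♠♧·♧?
?????♢♧♧♧♧♧♠♧?
?????·♧★♧♧♧♢♧?
?????♠♢♠·♧♠???
?????♠█♢♠♠♠???
?????♧··♠♧♢???
??????????????
??????????????
??????????????

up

??????????????
??????????????
??????????????
??????♧♠♧♠█♧♢?
??????·♠█♠♧·♧?
?????♧♧♠·♧♧♢♧?
?????♧█··♠♧·♧?
?????♢♧★♧♧♧♠♧?
?????·♧♠♧♧♧♢♧?
?????♠♢♠·♧♠???
?????♠█♢♠♠♠???
?????♧··♠♧♢???
??????????????
??????????????

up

██████████████
??????????????
??????????????
??????????????
??????♧♠♧♠█♧♢?
?????♧·♠█♠♧·♧?
?????♧♧♠·♧♧♢♧?
?????♧█★·♠♧·♧?
?????♢♧♧♧♧♧♠♧?
?????·♧♠♧♧♧♢♧?
?????♠♢♠·♧♠???
?????♠█♢♠♠♠???
?????♧··♠♧♢???
??????????????

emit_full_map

?♧♠♧♠█♧♢
♧·♠█♠♧·♧
♧♧♠·♧♧♢♧
♧█★·♠♧·♧
♢♧♧♧♧♧♠♧
·♧♠♧♧♧♢♧
♠♢♠·♧♠??
♠█♢♠♠♠??
♧··♠♧♢??

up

██████████████
██████████████
??????????????
??????????????
??????????????
?????♧♧♠♧♠█♧♢?
?????♧·♠█♠♧·♧?
?????♧♧★·♧♧♢♧?
?????♧█··♠♧·♧?
?????♢♧♧♧♧♧♠♧?
?????·♧♠♧♧♧♢♧?
?????♠♢♠·♧♠???
?????♠█♢♠♠♠???
?????♧··♠♧♢???

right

██████████████
██████████████
??????????????
??????????????
??????????????
????♧♧♠♧♠█♧♢??
????♧·♠█♠♧·♧??
????♧♧♠★♧♧♢♧??
????♧█··♠♧·♧??
????♢♧♧♧♧♧♠♧??
????·♧♠♧♧♧♢♧??
????♠♢♠·♧♠????
????♠█♢♠♠♠????
????♧··♠♧♢????

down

██████████████
??????????????
??????????????
??????????????
????♧♧♠♧♠█♧♢??
????♧·♠█♠♧·♧??
????♧♧♠·♧♧♢♧??
????♧█·★♠♧·♧??
????♢♧♧♧♧♧♠♧??
????·♧♠♧♧♧♢♧??
????♠♢♠·♧♠????
????♠█♢♠♠♠????
????♧··♠♧♢????
??????????????

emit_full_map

♧♧♠♧♠█♧♢
♧·♠█♠♧·♧
♧♧♠·♧♧♢♧
♧█·★♠♧·♧
♢♧♧♧♧♧♠♧
·♧♠♧♧♧♢♧
♠♢♠·♧♠??
♠█♢♠♠♠??
♧··♠♧♢??


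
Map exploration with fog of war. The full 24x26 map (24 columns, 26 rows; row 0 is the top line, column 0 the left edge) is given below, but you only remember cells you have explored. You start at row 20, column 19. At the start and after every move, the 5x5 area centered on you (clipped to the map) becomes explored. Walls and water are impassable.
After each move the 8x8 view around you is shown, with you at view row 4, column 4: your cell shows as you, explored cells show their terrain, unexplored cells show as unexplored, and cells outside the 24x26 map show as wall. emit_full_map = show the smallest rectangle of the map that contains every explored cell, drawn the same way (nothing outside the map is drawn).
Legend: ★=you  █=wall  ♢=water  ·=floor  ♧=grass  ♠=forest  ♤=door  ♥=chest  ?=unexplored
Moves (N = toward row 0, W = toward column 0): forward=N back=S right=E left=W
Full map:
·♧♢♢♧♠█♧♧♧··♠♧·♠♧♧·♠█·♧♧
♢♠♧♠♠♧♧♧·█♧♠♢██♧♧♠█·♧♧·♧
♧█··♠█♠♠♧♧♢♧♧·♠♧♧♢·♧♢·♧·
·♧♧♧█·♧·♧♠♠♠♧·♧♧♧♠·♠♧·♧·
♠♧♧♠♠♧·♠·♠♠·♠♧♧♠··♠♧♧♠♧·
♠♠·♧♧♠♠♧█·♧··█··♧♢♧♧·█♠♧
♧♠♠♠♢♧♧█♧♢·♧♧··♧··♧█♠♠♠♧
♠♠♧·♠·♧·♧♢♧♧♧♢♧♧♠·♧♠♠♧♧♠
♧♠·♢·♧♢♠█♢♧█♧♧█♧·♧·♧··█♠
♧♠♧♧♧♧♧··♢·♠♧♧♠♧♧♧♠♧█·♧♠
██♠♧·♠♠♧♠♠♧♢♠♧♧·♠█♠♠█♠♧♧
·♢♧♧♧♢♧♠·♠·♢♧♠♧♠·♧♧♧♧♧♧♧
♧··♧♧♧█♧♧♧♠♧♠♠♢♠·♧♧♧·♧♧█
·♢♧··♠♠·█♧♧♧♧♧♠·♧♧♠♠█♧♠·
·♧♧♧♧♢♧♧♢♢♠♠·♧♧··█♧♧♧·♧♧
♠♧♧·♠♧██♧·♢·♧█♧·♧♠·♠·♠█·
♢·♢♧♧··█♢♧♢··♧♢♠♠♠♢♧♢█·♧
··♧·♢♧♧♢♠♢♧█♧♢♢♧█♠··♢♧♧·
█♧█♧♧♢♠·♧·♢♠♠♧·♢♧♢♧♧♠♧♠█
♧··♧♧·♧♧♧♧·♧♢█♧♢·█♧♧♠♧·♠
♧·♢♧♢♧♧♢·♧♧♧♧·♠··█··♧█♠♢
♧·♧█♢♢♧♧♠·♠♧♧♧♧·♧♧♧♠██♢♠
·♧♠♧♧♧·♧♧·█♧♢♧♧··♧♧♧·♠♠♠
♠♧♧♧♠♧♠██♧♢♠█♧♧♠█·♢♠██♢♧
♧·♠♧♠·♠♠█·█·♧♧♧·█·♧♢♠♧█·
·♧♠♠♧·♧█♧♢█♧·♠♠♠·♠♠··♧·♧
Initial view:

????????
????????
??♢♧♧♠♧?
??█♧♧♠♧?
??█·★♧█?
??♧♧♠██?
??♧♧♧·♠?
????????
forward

????????
????????
??♠··♢♧?
??♢♧♧♠♧?
??█♧★♠♧?
??█··♧█?
??♧♧♠██?
??♧♧♧·♠?

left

????????
????????
??█♠··♢♧
??♧♢♧♧♠♧
??·█★♧♠♧
??·█··♧█
??♧♧♧♠██
???♧♧♧·♠

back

????????
??█♠··♢♧
??♧♢♧♧♠♧
??·█♧♧♠♧
??·█★·♧█
??♧♧♧♠██
??·♧♧♧·♠
????????

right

????????
?█♠··♢♧?
?♧♢♧♧♠♧?
?·█♧♧♠♧?
?·█·★♧█?
?♧♧♧♠██?
?·♧♧♧·♠?
????????

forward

????????
????????
?█♠··♢♧?
?♧♢♧♧♠♧?
?·█♧★♠♧?
?·█··♧█?
?♧♧♧♠██?
?·♧♧♧·♠?

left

????????
????????
??█♠··♢♧
??♧♢♧♧♠♧
??·█★♧♠♧
??·█··♧█
??♧♧♧♠██
??·♧♧♧·♠

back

????????
??█♠··♢♧
??♧♢♧♧♠♧
??·█♧♧♠♧
??·█★·♧█
??♧♧♧♠██
??·♧♧♧·♠
????????

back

??█♠··♢♧
??♧♢♧♧♠♧
??·█♧♧♠♧
??·█··♧█
??♧♧★♠██
??·♧♧♧·♠
??█·♢♠█?
????????

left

???█♠··♢
???♧♢♧♧♠
??♢·█♧♧♠
??··█··♧
??·♧★♧♠█
??··♧♧♧·
??♠█·♢♠█
????????

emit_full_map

?█♠··♢♧
?♧♢♧♧♠♧
♢·█♧♧♠♧
··█··♧█
·♧★♧♠██
··♧♧♧·♠
♠█·♢♠█?

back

???♧♢♧♧♠
??♢·█♧♧♠
??··█··♧
??·♧♧♧♠█
??··★♧♧·
??♠█·♢♠█
??·█·♧♢?
????????

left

????♧♢♧♧
???♢·█♧♧
??♠··█··
??♧·♧♧♧♠
??♧·★♧♧♧
??♧♠█·♢♠
??♧·█·♧♢
????????

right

???♧♢♧♧♠
??♢·█♧♧♠
?♠··█··♧
?♧·♧♧♧♠█
?♧··★♧♧·
?♧♠█·♢♠█
?♧·█·♧♢?
????????

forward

???█♠··♢
???♧♢♧♧♠
??♢·█♧♧♠
?♠··█··♧
?♧·♧★♧♠█
?♧··♧♧♧·
?♧♠█·♢♠█
?♧·█·♧♢?

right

??█♠··♢♧
??♧♢♧♧♠♧
?♢·█♧♧♠♧
♠··█··♧█
♧·♧♧★♠██
♧··♧♧♧·♠
♧♠█·♢♠█?
♧·█·♧♢??

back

??♧♢♧♧♠♧
?♢·█♧♧♠♧
♠··█··♧█
♧·♧♧♧♠██
♧··♧★♧·♠
♧♠█·♢♠█?
♧·█·♧♢♠?
????????

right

?♧♢♧♧♠♧?
♢·█♧♧♠♧?
··█··♧█?
·♧♧♧♠██?
··♧♧★·♠?
♠█·♢♠██?
·█·♧♢♠♧?
????????

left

??♧♢♧♧♠♧
?♢·█♧♧♠♧
♠··█··♧█
♧·♧♧♧♠██
♧··♧★♧·♠
♧♠█·♢♠██
♧·█·♧♢♠♧
????????

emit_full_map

??█♠··♢♧
??♧♢♧♧♠♧
?♢·█♧♧♠♧
♠··█··♧█
♧·♧♧♧♠██
♧··♧★♧·♠
♧♠█·♢♠██
♧·█·♧♢♠♧

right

?♧♢♧♧♠♧?
♢·█♧♧♠♧?
··█··♧█?
·♧♧♧♠██?
··♧♧★·♠?
♠█·♢♠██?
·█·♧♢♠♧?
????????

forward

?█♠··♢♧?
?♧♢♧♧♠♧?
♢·█♧♧♠♧?
··█··♧█?
·♧♧♧★██?
··♧♧♧·♠?
♠█·♢♠██?
·█·♧♢♠♧?


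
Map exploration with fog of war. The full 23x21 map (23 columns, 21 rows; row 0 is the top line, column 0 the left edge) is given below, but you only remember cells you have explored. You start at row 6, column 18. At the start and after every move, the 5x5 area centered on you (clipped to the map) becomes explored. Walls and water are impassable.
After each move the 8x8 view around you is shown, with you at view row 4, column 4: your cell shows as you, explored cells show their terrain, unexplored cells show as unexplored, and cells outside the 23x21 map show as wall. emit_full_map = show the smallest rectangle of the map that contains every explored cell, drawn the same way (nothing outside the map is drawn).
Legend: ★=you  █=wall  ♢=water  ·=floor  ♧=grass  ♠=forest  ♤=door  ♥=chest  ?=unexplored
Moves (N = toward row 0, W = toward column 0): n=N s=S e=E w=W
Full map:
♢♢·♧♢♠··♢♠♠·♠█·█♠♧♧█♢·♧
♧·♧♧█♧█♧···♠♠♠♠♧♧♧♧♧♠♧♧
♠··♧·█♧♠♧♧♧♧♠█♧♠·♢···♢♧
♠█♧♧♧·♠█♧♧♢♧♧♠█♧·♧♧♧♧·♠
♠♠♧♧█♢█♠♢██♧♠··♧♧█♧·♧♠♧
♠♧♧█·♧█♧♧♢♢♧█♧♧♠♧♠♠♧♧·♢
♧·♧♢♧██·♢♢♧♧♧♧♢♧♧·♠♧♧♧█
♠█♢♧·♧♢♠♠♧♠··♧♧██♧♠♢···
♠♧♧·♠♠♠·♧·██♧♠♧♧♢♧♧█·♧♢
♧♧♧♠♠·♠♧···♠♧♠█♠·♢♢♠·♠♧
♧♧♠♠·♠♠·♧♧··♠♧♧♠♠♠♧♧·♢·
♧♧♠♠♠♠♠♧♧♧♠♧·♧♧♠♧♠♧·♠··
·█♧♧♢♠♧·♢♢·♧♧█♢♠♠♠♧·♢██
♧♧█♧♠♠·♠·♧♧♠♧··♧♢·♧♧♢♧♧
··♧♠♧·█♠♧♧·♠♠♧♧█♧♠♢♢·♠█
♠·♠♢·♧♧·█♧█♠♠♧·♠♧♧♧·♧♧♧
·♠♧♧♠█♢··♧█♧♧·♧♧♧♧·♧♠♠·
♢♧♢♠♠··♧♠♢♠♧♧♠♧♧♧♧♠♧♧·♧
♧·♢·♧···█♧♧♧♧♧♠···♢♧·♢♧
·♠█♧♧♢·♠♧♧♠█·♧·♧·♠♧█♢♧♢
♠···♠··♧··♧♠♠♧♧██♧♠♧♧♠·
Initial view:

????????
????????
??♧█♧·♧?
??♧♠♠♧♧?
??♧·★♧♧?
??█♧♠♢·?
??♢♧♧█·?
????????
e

????????
????????
?♧█♧·♧♠?
?♧♠♠♧♧·?
?♧·♠★♧♧?
?█♧♠♢··?
?♢♧♧█·♧?
????????

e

???????█
???????█
♧█♧·♧♠♧█
♧♠♠♧♧·♢█
♧·♠♧★♧██
█♧♠♢···█
♢♧♧█·♧♢█
???????█

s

???????█
♧█♧·♧♠♧█
♧♠♠♧♧·♢█
♧·♠♧♧♧██
█♧♠♢★··█
♢♧♧█·♧♢█
??♢♠·♠♧█
???????█

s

♧█♧·♧♠♧█
♧♠♠♧♧·♢█
♧·♠♧♧♧██
█♧♠♢···█
♢♧♧█★♧♢█
??♢♠·♠♧█
??♧♧·♢·█
???????█

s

♧♠♠♧♧·♢█
♧·♠♧♧♧██
█♧♠♢···█
♢♧♧█·♧♢█
??♢♠★♠♧█
??♧♧·♢·█
??♧·♠··█
???????█

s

♧·♠♧♧♧██
█♧♠♢···█
♢♧♧█·♧♢█
??♢♠·♠♧█
??♧♧★♢·█
??♧·♠··█
??♧·♢███
???????█

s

█♧♠♢···█
♢♧♧█·♧♢█
??♢♠·♠♧█
??♧♧·♢·█
??♧·★··█
??♧·♢███
??♧♧♢♧♧█
???????█

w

?█♧♠♢···
?♢♧♧█·♧♢
??♢♢♠·♠♧
??♠♧♧·♢·
??♠♧★♠··
??♠♧·♢██
??·♧♧♢♧♧
????????

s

?♢♧♧█·♧♢
??♢♢♠·♠♧
??♠♧♧·♢·
??♠♧·♠··
??♠♧★♢██
??·♧♧♢♧♧
??♠♢♢·♠?
????????

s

??♢♢♠·♠♧
??♠♧♧·♢·
??♠♧·♠··
??♠♧·♢██
??·♧★♢♧♧
??♠♢♢·♠?
??♧♧·♧♧?
????????

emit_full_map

♧█♧·♧♠♧
♧♠♠♧♧·♢
♧·♠♧♧♧█
█♧♠♢···
♢♧♧█·♧♢
?♢♢♠·♠♧
?♠♧♧·♢·
?♠♧·♠··
?♠♧·♢██
?·♧★♢♧♧
?♠♢♢·♠?
?♧♧·♧♧?

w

???♢♢♠·♠
???♠♧♧·♢
??♧♠♧·♠·
??♠♠♧·♢█
??♢·★♧♢♧
??♧♠♢♢·♠
??♧♧♧·♧♧
????????

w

????♢♢♠·
????♠♧♧·
??♠♧♠♧·♠
??♠♠♠♧·♢
??♧♢★♧♧♢
??█♧♠♢♢·
??♠♧♧♧·♧
????????

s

????♠♧♧·
??♠♧♠♧·♠
??♠♠♠♧·♢
??♧♢·♧♧♢
??█♧★♢♢·
??♠♧♧♧·♧
??♧♧♧·♧?
????????

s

??♠♧♠♧·♠
??♠♠♠♧·♢
??♧♢·♧♧♢
??█♧♠♢♢·
??♠♧★♧·♧
??♧♧♧·♧?
??♧♧♧♠♧?
????????

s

??♠♠♠♧·♢
??♧♢·♧♧♢
??█♧♠♢♢·
??♠♧♧♧·♧
??♧♧★·♧?
??♧♧♧♠♧?
??···♢♧?
????????

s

??♧♢·♧♧♢
??█♧♠♢♢·
??♠♧♧♧·♧
??♧♧♧·♧?
??♧♧★♠♧?
??···♢♧?
??♧·♠♧█?
????????

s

??█♧♠♢♢·
??♠♧♧♧·♧
??♧♧♧·♧?
??♧♧♧♠♧?
??··★♢♧?
??♧·♠♧█?
??██♧♠♧?
████████

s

??♠♧♧♧·♧
??♧♧♧·♧?
??♧♧♧♠♧?
??···♢♧?
??♧·★♧█?
??██♧♠♧?
████████
████████

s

??♧♧♧·♧?
??♧♧♧♠♧?
??···♢♧?
??♧·♠♧█?
??██★♠♧?
████████
████████
████████

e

?♧♧♧·♧??
?♧♧♧♠♧??
?···♢♧·?
?♧·♠♧█♢?
?██♧★♧♧?
████████
████████
████████

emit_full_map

?♧█♧·♧♠♧
?♧♠♠♧♧·♢
?♧·♠♧♧♧█
?█♧♠♢···
?♢♧♧█·♧♢
??♢♢♠·♠♧
??♠♧♧·♢·
♠♧♠♧·♠··
♠♠♠♧·♢██
♧♢·♧♧♢♧♧
█♧♠♢♢·♠?
♠♧♧♧·♧♧?
♧♧♧·♧???
♧♧♧♠♧???
···♢♧·??
♧·♠♧█♢??
██♧★♧♧??
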